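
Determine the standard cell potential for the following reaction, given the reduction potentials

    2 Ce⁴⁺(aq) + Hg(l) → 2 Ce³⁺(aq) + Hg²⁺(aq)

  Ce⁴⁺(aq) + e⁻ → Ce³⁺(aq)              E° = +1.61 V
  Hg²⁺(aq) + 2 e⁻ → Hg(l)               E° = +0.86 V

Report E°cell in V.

+0.75 V

In the reaction as written, Ce⁴⁺(aq) is reduced (cathode) and Hg²⁺(aq) is produced by oxidation at the anode.
E°cell = E°(cathode) − E°(anode) = +1.61 − (+0.86) = +0.75 V.
The positive value indicates the reaction is spontaneous as written.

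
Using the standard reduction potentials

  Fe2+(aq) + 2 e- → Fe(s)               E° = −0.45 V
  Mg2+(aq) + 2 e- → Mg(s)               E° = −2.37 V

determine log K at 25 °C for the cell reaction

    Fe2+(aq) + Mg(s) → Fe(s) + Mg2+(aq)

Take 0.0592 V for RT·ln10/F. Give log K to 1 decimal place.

The Fe²⁺/Fe couple is reduced (cathode); E°cell = −0.45 − (−2.37) = +1.92 V with n = 2.
At equilibrium E = 0, so log K = nE°cell / 0.0592 = (2)(+1.92) / 0.0592 = 64.9.

log K = 64.9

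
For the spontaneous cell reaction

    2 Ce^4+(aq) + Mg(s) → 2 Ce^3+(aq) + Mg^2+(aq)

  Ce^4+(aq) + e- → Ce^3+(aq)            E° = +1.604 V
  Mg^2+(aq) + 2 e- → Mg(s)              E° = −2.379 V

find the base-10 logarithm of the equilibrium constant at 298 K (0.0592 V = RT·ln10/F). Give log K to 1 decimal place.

The Ce⁴⁺/Ce³⁺ couple is reduced (cathode); E°cell = +1.604 − (−2.379) = +3.983 V with n = 2.
At equilibrium E = 0, so log K = nE°cell / 0.0592 = (2)(+3.983) / 0.0592 = 134.6.

log K = 134.6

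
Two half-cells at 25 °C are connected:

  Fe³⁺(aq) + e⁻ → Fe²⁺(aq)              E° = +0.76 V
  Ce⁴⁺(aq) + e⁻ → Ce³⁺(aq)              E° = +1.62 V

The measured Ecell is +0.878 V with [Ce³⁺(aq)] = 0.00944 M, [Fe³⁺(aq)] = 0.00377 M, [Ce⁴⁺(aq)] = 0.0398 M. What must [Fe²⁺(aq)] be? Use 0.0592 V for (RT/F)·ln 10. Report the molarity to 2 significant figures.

With Ce⁴⁺/Ce³⁺ at the cathode and Fe³⁺/Fe²⁺ at the anode, E°cell = +1.62 − (+0.76) = +0.86 V (n = 1).
Since E = E° − (0.0592/n)·log Q, log Q = n(E° − E)/0.0592 = −0.304.
The balanced reaction is Ce⁴⁺(aq) + Fe²⁺(aq) → Ce³⁺(aq) + Fe³⁺(aq), so Q = ([Ce³⁺(aq)]·[Fe³⁺(aq)]) / ([Ce⁴⁺(aq)]·[Fe²⁺(aq)]).
Substituting the known concentrations and solving, log [Fe²⁺(aq)] = −2.745 and [Fe²⁺(aq)] = 0.0018 M.

0.0018 M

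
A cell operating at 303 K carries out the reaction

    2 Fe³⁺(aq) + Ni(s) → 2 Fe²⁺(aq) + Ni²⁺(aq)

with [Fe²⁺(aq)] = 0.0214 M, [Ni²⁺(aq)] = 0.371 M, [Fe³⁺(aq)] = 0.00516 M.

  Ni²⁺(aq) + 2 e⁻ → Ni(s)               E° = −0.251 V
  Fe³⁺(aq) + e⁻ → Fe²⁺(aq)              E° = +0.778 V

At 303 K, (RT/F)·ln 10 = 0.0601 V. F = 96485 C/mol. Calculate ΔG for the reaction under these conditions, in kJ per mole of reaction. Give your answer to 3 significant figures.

E°cell = +0.778 − (−0.251) = +1.029 V; the balanced reaction transfers n = 2 electrons.
Q = ([Fe²⁺(aq)]^2·[Ni²⁺(aq)]) / [Fe³⁺(aq)]^2 = 6.38, so log Q = 0.805 and E = +1.029 − (0.0601/2)(0.805) = +1.0048 V.
ΔG = −nFE = −(2)(96485)(+1.0048) J/mol = −194 kJ/mol.

−194 kJ/mol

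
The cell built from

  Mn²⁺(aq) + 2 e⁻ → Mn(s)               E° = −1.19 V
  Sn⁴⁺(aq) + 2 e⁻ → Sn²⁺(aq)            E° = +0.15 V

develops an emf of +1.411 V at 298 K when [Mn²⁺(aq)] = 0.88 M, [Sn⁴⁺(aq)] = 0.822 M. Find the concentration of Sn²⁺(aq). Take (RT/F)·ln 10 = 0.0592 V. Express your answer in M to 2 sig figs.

The Sn⁴⁺/Sn²⁺ couple has the larger reduction potential, so it is the cathode: E°cell = +0.15 − (−1.19) = +1.34 V and n = 2.
Since E = E° − (0.0592/n)·log Q, log Q = n(E° − E)/0.0592 = −2.399.
The balanced reaction is Sn⁴⁺(aq) + Mn(s) → Sn²⁺(aq) + Mn²⁺(aq), so Q = ([Sn²⁺(aq)]·[Mn²⁺(aq)]) / [Sn⁴⁺(aq)].
Solving for the unknown gives log [Sn²⁺(aq)] = −2.429, so [Sn²⁺(aq)] ≈ 0.0037 M.

0.0037 M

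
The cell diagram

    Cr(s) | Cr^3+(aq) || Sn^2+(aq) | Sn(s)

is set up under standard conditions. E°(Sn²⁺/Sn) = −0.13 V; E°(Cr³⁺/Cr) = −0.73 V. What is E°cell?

By convention the left-hand electrode in cell notation is the anode (oxidation) and the right-hand electrode is the cathode (reduction).
E°cell = E°(right) − E°(left) = −0.13 − (−0.73) = +0.60 V.

+0.60 V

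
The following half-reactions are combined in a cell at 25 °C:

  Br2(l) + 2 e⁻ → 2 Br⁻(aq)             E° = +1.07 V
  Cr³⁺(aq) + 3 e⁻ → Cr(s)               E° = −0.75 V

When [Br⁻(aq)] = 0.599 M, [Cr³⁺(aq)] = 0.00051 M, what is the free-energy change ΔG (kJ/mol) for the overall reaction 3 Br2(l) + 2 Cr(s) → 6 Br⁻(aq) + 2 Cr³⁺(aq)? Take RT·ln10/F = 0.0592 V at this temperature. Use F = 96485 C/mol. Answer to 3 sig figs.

The standard cell potential is +1.07 − (−0.75) = +1.82 V, with n = 6 electrons in the balanced equation.
Here Q = [Br⁻(aq)]^6·[Cr³⁺(aq)]^2 = 1.2×10^−8 (log Q = −7.920), giving E = +1.82 − (0.0592/6)·(−7.920) = +1.8981 V.
Finally ΔG = −nFE = −(6)(96485 C/mol)(+1.8981 V) = −1100 kJ/mol.

−1100 kJ/mol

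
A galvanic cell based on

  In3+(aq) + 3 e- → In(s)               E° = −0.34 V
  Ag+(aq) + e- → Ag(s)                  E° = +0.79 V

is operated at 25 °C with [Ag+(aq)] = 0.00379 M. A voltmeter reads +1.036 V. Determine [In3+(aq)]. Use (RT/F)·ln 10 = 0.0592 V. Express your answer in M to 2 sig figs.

The Ag⁺/Ag couple has the larger reduction potential, so it is the cathode: E°cell = +0.79 − (−0.34) = +1.13 V and n = 3.
From the Nernst equation, log Q = n(E° − E)/0.0592 = 3·(+1.13 − (+1.036))/0.0592 = 4.764.
Balancing electrons gives 3 Ag+(aq) + In(s) → 3 Ag(s) + In3+(aq); thus Q = [In3+(aq)] / [Ag+(aq)]^3.
Substituting the known concentrations and solving, log [In3+(aq)] = −2.500 and [In3+(aq)] = 0.0032 M.

0.0032 M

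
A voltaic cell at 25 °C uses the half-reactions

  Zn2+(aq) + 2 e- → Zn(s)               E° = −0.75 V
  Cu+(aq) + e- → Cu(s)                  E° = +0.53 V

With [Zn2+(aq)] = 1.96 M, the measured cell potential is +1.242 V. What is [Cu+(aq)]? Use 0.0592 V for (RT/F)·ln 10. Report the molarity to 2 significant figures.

0.32 M

The Cu⁺/Cu couple has the larger reduction potential, so it is the cathode: E°cell = +0.53 − (−0.75) = +1.28 V and n = 2.
From the Nernst equation, log Q = n(E° − E)/0.0592 = 2·(+1.28 − (+1.242))/0.0592 = 1.284.
The balanced reaction is 2 Cu+(aq) + Zn(s) → 2 Cu(s) + Zn2+(aq), so Q = [Zn2+(aq)] / [Cu+(aq)]^2.
Isolating [Cu+(aq)] in Q = 10^{1.284} yields log [Cu+(aq)] = −0.496, i.e. 0.32 M.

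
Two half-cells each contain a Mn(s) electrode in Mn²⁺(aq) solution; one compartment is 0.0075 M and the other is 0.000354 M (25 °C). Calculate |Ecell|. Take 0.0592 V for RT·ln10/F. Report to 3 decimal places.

For a concentration cell E°cell = 0, since both electrodes use the same couple.
The compartment with the higher Mn²⁺(aq) concentration (0.0075 M) acts as the cathode; ions are reduced there and produced at the dilute (0.000354 M) anode.
With n = 2, Ecell = −(0.0592/2)·log([dilute]/[conc]) = −(0.0592/2)·log(0.000354/0.0075) = +0.039 V.

0.039 V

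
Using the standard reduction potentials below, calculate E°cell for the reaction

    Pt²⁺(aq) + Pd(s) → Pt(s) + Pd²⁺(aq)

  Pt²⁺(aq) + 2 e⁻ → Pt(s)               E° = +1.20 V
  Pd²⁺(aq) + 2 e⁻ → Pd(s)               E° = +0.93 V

In the reaction as written, Pt²⁺(aq) is reduced (cathode) and Pd²⁺(aq) is produced by oxidation at the anode.
E°cell = E°(cathode) − E°(anode) = +1.20 − (+0.93) = +0.27 V.

+0.27 V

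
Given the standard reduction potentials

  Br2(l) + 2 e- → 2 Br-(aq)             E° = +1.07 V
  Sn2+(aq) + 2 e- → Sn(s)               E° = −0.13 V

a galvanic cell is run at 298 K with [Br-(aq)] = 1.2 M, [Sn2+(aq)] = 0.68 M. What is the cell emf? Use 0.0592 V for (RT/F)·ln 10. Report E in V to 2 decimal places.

+1.20 V

The Br₂/Br⁻ couple has the more positive E°, so it is the cathode; Sn²⁺/Sn is the anode.
E°cell = E°cat − E°an = +1.07 − (−0.13) = +1.20 V; n = 2.
Balancing gives Br2(l) + Sn(s) → 2 Br-(aq) + Sn2+(aq); hence Q = [Br-(aq)]^2·[Sn2+(aq)] = 0.979 (log Q = −0.009).
E = E° − (0.0592/n)·log Q = +1.20 − (0.0592/2)(−0.009) = +1.20 V.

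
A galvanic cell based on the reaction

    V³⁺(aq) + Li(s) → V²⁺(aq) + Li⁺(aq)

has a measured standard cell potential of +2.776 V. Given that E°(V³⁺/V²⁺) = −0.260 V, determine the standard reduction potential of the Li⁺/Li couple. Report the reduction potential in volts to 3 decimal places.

In the reaction as written the V³⁺/V²⁺ couple is reduced (cathode) and Li⁺/Li is oxidized (anode), so E°cell = E°(V³⁺/V²⁺) − E°(Li⁺/Li).
E°(Li⁺/Li) = E°(cathode) − E°cell = −0.260 − (+2.776) = −3.036 V.

−3.036 V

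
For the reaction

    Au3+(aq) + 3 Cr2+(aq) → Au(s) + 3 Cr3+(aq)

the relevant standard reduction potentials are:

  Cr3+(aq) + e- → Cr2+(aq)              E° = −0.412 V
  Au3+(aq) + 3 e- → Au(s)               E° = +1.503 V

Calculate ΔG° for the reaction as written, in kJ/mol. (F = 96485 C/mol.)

−554 kJ/mol

In the reaction as written Au3+(aq) is reduced, so the Au³⁺/Au couple is the cathode and Cr³⁺/Cr²⁺ is the anode.
E°cell = +1.503 − (−0.412) = +1.915 V; balancing electrons gives n = 3.
ΔG° = −nFE°cell = −(3)(96485)(+1.915) J/mol = −554 kJ/mol.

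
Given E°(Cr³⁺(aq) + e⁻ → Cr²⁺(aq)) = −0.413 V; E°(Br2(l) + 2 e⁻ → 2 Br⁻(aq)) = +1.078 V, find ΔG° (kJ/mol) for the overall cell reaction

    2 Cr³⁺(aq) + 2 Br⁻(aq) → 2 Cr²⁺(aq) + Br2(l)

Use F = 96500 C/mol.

+288 kJ/mol

In the reaction as written Cr³⁺(aq) is reduced, so the Cr³⁺/Cr²⁺ couple is the cathode and Br₂/Br⁻ is the anode.
E°cell = −0.413 − (+1.078) = −1.491 V; balancing electrons gives n = 2.
ΔG° = −nFE°cell = −(2)(96500)(−1.491) J/mol = +288 kJ/mol.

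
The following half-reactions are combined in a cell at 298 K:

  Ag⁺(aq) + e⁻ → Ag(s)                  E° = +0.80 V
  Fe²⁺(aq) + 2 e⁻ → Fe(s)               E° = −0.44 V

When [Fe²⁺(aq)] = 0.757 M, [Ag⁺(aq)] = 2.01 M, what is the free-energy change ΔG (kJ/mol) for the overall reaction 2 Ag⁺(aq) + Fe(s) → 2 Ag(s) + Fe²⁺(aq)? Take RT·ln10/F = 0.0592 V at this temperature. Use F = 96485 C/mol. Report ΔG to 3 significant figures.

The standard cell potential is +0.80 − (−0.44) = +1.24 V, with n = 2 electrons in the balanced equation.
Q = [Fe²⁺(aq)] / [Ag⁺(aq)]^2 = 0.187, so log Q = −0.727 and E = +1.24 − (0.0592/2)(−0.727) = +1.2615 V.
Then ΔG = −nFE = −2 × 96485 × +1.2615 J/mol = −243 kJ/mol.

−243 kJ/mol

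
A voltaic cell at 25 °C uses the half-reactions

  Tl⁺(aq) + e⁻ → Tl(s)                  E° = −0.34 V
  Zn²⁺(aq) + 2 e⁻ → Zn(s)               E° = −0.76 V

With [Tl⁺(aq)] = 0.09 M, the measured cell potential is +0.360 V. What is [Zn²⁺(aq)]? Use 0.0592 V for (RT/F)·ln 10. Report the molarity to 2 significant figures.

0.86 M

With Tl⁺/Tl at the cathode and Zn²⁺/Zn at the anode, E°cell = −0.34 − (−0.76) = +0.42 V (n = 2).
Rearranging E = E° − (0.0592/n)·log Q gives log Q = 2(+0.42 − (+0.360))/0.0592 = 2.027.
Balancing electrons gives 2 Tl⁺(aq) + Zn(s) → 2 Tl(s) + Zn²⁺(aq); thus Q = [Zn²⁺(aq)] / [Tl⁺(aq)]^2.
Solving for the unknown gives log [Zn²⁺(aq)] = −0.065, so [Zn²⁺(aq)] ≈ 0.86 M.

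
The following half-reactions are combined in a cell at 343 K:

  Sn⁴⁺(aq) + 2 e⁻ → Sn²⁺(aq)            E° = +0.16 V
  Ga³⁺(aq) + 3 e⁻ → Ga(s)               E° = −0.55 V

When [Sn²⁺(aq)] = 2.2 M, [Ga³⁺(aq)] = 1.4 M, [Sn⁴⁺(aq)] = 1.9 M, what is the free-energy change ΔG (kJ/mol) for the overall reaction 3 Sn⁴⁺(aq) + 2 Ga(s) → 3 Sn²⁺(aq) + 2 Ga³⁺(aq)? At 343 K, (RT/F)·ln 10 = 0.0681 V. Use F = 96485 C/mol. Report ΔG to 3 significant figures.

The standard cell potential is +0.16 − (−0.55) = +0.71 V, with n = 6 electrons in the balanced equation.
Q = ([Sn²⁺(aq)]^3·[Ga³⁺(aq)]^2) / [Sn⁴⁺(aq)]^3 = 3.04, so log Q = 0.483 and E = +0.71 − (0.0681/6)(0.483) = +0.7045 V.
Then ΔG = −nFE = −6 × 96485 × +0.7045 J/mol = −408 kJ/mol.

−408 kJ/mol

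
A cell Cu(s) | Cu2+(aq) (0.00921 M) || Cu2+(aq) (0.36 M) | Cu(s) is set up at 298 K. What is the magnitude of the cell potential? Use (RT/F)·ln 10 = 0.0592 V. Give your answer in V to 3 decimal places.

0.047 V

For a concentration cell E°cell = 0, since both electrodes use the same couple.
The compartment with the higher Cu2+(aq) concentration (0.36 M) acts as the cathode; ions are reduced there and produced at the dilute (0.00921 M) anode.
With n = 2, Ecell = −(0.0592/2)·log([dilute]/[conc]) = −(0.0592/2)·log(0.00921/0.36) = +0.047 V.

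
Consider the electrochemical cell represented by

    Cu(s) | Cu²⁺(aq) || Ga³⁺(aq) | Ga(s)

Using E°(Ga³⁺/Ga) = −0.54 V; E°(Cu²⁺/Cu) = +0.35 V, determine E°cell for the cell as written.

By convention the left-hand electrode in cell notation is the anode (oxidation) and the right-hand electrode is the cathode (reduction).
E°cell = E°(right) − E°(left) = −0.54 − (+0.35) = −0.89 V.
The negative sign shows that, as written, the cell would require an external voltage to drive the reaction.

−0.89 V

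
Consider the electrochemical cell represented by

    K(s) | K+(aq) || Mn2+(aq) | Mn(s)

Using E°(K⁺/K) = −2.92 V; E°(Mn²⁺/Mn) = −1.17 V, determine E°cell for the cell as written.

+1.75 V

By convention the left-hand electrode in cell notation is the anode (oxidation) and the right-hand electrode is the cathode (reduction).
E°cell = E°(right) − E°(left) = −1.17 − (−2.92) = +1.75 V.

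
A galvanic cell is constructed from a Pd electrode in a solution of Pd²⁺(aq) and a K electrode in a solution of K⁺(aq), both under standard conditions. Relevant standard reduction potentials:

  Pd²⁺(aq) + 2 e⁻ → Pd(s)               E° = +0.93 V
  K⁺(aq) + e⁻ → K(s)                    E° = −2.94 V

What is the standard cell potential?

The Pd²⁺/Pd couple has the higher E°, so Pd ion is reduced (cathode) and K is oxidized (anode).
E°cell = E°(cathode) − E°(anode) = +0.93 − (−2.94) = +3.87 V.

+3.87 V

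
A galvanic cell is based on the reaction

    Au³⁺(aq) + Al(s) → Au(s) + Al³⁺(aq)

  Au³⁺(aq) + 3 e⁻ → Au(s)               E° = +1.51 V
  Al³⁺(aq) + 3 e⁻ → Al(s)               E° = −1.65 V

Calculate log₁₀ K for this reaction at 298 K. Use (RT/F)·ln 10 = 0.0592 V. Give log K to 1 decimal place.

log K = 160.1

The Au³⁺/Au couple is reduced (cathode); E°cell = +1.51 − (−1.65) = +3.16 V with n = 3.
At equilibrium E = 0, so log K = nE°cell / 0.0592 = (3)(+3.16) / 0.0592 = 160.1.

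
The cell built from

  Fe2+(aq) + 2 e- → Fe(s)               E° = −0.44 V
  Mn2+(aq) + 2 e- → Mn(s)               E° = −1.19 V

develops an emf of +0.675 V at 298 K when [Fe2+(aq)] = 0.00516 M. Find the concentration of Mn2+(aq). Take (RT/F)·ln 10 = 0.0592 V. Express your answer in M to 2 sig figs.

1.8 M

With Fe²⁺/Fe at the cathode and Mn²⁺/Mn at the anode, E°cell = −0.44 − (−1.19) = +0.75 V (n = 2).
Rearranging E = E° − (0.0592/n)·log Q gives log Q = 2(+0.75 − (+0.675))/0.0592 = 2.534.
The balanced reaction is Fe2+(aq) + Mn(s) → Fe(s) + Mn2+(aq), so Q = [Mn2+(aq)] / [Fe2+(aq)].
Solving for the unknown gives log [Mn2+(aq)] = 0.247, so [Mn2+(aq)] ≈ 1.8 M.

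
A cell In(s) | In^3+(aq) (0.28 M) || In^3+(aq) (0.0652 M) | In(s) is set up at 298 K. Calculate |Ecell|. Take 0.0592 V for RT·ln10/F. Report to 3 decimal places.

0.012 V

For a concentration cell E°cell = 0, since both electrodes use the same couple.
The compartment with the higher In^3+(aq) concentration (0.28 M) acts as the cathode; ions are reduced there and produced at the dilute (0.0652 M) anode.
With n = 3, Ecell = −(0.0592/3)·log([dilute]/[conc]) = −(0.0592/3)·log(0.0652/0.28) = +0.012 V.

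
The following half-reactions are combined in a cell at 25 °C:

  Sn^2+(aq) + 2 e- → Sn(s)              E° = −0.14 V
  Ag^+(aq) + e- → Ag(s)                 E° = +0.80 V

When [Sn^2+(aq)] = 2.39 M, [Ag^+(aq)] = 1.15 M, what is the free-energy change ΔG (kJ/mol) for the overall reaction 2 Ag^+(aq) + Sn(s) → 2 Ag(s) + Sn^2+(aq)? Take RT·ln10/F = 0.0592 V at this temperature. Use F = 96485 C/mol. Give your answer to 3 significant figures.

−180 kJ/mol

The standard cell potential is +0.80 − (−0.14) = +0.94 V, with n = 2 electrons in the balanced equation.
The reaction quotient is [Sn^2+(aq)] / [Ag^+(aq)]^2 = 1.81; by Nernst, E = +0.94 − (0.0592/2)(0.257) = +0.9324 V.
ΔG = −nFE = −(2)(96485)(+0.9324) J/mol = −180 kJ/mol.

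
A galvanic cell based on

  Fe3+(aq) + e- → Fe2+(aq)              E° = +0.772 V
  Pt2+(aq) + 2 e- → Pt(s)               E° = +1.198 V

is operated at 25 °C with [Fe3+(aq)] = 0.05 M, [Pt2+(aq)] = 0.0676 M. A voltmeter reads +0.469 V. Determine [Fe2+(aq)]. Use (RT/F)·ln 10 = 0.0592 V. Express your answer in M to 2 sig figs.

1.0 M

The Pt²⁺/Pt couple has the larger reduction potential, so it is the cathode: E°cell = +1.198 − (+0.772) = +0.426 V and n = 2.
Since E = E° − (0.0592/n)·log Q, log Q = n(E° − E)/0.0592 = −1.453.
Balancing electrons gives Pt2+(aq) + 2 Fe2+(aq) → Pt(s) + 2 Fe3+(aq); thus Q = [Fe3+(aq)]^2 / ([Pt2+(aq)]·[Fe2+(aq)]^2).
Solving for the unknown gives log [Fe2+(aq)] = 0.010, so [Fe2+(aq)] ≈ 1.0 M.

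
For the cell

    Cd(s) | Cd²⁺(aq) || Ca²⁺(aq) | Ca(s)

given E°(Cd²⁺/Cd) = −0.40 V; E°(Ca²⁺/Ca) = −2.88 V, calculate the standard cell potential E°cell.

−2.48 V

By convention the left-hand electrode in cell notation is the anode (oxidation) and the right-hand electrode is the cathode (reduction).
E°cell = E°(right) − E°(left) = −2.88 − (−0.40) = −2.48 V.
The negative sign shows that, as written, the cell would require an external voltage to drive the reaction.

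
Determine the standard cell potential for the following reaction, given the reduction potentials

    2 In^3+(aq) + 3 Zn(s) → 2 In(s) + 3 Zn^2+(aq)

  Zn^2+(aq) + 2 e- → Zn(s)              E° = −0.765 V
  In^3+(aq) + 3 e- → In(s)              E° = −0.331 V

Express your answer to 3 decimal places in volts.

In^3+(aq) gains electrons, so the In³⁺/In couple is the cathode; the Zn²⁺/Zn couple is the anode.
E°cell = E°(cathode) − E°(anode) = −0.331 − (−0.765) = +0.434 V.
The positive value indicates the reaction is spontaneous as written.

+0.434 V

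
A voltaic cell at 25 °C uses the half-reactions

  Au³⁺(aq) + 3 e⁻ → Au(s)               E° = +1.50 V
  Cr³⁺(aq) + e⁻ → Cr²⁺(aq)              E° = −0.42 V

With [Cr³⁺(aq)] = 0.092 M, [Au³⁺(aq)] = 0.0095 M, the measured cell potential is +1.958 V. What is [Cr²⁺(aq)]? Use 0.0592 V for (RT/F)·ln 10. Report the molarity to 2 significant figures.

With Au³⁺/Au at the cathode and Cr³⁺/Cr²⁺ at the anode, E°cell = +1.50 − (−0.42) = +1.92 V (n = 3).
Rearranging E = E° − (0.0592/n)·log Q gives log Q = 3(+1.92 − (+1.958))/0.0592 = −1.926.
The balanced reaction is Au³⁺(aq) + 3 Cr²⁺(aq) → Au(s) + 3 Cr³⁺(aq), so Q = [Cr³⁺(aq)]^3 / ([Au³⁺(aq)]·[Cr²⁺(aq)]^3).
Solving for the unknown gives log [Cr²⁺(aq)] = 0.280, so [Cr²⁺(aq)] ≈ 1.9 M.

1.9 M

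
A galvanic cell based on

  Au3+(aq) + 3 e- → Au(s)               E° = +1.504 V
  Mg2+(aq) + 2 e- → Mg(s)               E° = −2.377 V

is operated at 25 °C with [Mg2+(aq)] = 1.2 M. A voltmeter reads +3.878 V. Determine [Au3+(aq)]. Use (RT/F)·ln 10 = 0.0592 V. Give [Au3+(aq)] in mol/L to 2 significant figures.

Au³⁺/Au is the cathode (higher E°); E°cell = +1.504 − (−2.377) = +3.881 V with n = 6.
Rearranging E = E° − (0.0592/n)·log Q gives log Q = 6(+3.881 − (+3.878))/0.0592 = 0.304.
For 2 Au3+(aq) + 3 Mg(s) → 2 Au(s) + 3 Mg2+(aq), the reaction quotient is Q = [Mg2+(aq)]^3 / [Au3+(aq)]^2.
Isolating [Au3+(aq)] in Q = 10^{0.304} yields log [Au3+(aq)] = −0.033, i.e. 0.93 M.

0.93 M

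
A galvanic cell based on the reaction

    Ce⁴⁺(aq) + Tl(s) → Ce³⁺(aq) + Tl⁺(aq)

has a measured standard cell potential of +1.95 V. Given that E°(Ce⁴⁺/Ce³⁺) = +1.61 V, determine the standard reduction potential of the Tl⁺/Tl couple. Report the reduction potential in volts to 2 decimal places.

In the reaction as written the Ce⁴⁺/Ce³⁺ couple is reduced (cathode) and Tl⁺/Tl is oxidized (anode), so E°cell = E°(Ce⁴⁺/Ce³⁺) − E°(Tl⁺/Tl).
E°(Tl⁺/Tl) = E°(cathode) − E°cell = +1.61 − (+1.95) = −0.34 V.

−0.34 V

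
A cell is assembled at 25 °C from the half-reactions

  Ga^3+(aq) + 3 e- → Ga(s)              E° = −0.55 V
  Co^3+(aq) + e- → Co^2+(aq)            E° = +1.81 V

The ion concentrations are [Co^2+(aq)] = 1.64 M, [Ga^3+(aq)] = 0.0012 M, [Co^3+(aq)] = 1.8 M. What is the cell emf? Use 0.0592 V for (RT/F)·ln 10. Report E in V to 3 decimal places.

Co³⁺/Co²⁺ is reduced (cathode, E° = +1.81 V) and Ga³⁺/Ga is oxidized (anode).
E°cell = +1.81 − (−0.55) = +2.36 V, with n = 3 electrons transferred.
Balancing gives 3 Co^3+(aq) + Ga(s) → 3 Co^2+(aq) + Ga^3+(aq); hence Q = ([Co^2+(aq)]^3·[Ga^3+(aq)]) / [Co^3+(aq)]^3 = 0.000908 (log Q = −3.042).
Applying E = E° − (RT ln10/nF)·log Q gives +2.36 − (0.0592/3)(−3.042) = +2.420 V.

+2.420 V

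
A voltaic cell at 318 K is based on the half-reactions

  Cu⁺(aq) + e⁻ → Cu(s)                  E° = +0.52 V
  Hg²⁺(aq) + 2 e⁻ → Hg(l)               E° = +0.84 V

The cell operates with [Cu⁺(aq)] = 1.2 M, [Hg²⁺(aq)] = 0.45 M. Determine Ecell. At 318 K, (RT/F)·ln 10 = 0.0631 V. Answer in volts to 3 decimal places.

+0.304 V

The Hg²⁺/Hg couple has the more positive E°, so it is the cathode; Cu⁺/Cu is the anode.
E°cell = E°cat − E°an = +0.84 − (+0.52) = +0.32 V; n = 2.
Balancing gives Hg²⁺(aq) + 2 Cu(s) → Hg(l) + 2 Cu⁺(aq); hence Q = [Cu⁺(aq)]^2 / [Hg²⁺(aq)] = 3.2 (log Q = 0.505).
By the Nernst equation, E = +0.32 − (0.0631/2)·(0.505) = +0.304 V.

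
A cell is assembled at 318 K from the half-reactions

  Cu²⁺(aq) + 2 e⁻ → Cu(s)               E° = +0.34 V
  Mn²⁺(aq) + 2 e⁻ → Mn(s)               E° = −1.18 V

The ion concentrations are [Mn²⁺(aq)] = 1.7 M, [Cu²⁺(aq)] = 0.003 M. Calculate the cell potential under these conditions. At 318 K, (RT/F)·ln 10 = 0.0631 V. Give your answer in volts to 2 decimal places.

+1.43 V

Cu²⁺/Cu is reduced (cathode, E° = +0.34 V) and Mn²⁺/Mn is oxidized (anode).
E°cell = E°cat − E°an = +0.34 − (−1.18) = +1.52 V; n = 2.
The balanced reaction is Cu²⁺(aq) + Mn(s) → Cu(s) + Mn²⁺(aq), so Q = [Mn²⁺(aq)] / [Cu²⁺(aq)] = 567 and log Q = 2.753.
By the Nernst equation, E = +1.52 − (0.0631/2)·(2.753) = +1.43 V.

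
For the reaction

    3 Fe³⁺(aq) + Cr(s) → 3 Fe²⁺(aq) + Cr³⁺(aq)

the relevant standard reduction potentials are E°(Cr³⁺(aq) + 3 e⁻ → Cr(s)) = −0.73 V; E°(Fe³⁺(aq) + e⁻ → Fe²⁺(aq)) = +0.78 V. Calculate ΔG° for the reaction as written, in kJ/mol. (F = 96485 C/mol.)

−437 kJ/mol

In the reaction as written Fe³⁺(aq) is reduced, so the Fe³⁺/Fe²⁺ couple is the cathode and Cr³⁺/Cr is the anode.
E°cell = +0.78 − (−0.73) = +1.51 V; balancing electrons gives n = 3.
ΔG° = −nFE°cell = −(3)(96485)(+1.51) J/mol = −437 kJ/mol.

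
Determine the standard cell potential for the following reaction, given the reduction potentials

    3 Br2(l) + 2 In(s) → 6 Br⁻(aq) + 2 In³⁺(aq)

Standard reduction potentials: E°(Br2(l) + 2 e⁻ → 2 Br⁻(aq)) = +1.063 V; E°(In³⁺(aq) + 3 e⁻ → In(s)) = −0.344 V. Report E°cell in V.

Br2(l) gains electrons, so the Br₂/Br⁻ couple is the cathode; the In³⁺/In couple is the anode.
E°cell = E°(cathode) − E°(anode) = +1.063 − (−0.344) = +1.407 V.

+1.407 V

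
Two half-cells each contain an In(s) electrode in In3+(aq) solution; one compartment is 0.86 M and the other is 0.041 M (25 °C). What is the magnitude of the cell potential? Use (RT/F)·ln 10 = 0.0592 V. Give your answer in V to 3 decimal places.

For a concentration cell E°cell = 0, since both electrodes use the same couple.
The compartment with the higher In3+(aq) concentration (0.86 M) acts as the cathode; ions are reduced there and produced at the dilute (0.041 M) anode.
With n = 3, Ecell = −(0.0592/3)·log([dilute]/[conc]) = −(0.0592/3)·log(0.041/0.86) = +0.026 V.

0.026 V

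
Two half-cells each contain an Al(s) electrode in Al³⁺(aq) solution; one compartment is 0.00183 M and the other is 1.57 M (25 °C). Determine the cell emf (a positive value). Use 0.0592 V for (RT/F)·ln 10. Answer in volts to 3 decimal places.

For a concentration cell E°cell = 0, since both electrodes use the same couple.
The compartment with the higher Al³⁺(aq) concentration (1.57 M) acts as the cathode; ions are reduced there and produced at the dilute (0.00183 M) anode.
With n = 3, Ecell = −(0.0592/3)·log([dilute]/[conc]) = −(0.0592/3)·log(0.00183/1.57) = +0.058 V.

0.058 V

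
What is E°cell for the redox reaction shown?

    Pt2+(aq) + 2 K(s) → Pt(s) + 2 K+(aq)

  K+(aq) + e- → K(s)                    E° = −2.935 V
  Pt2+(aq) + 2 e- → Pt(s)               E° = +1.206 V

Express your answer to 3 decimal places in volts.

In the reaction as written, Pt2+(aq) is reduced (cathode) and K+(aq) is produced by oxidation at the anode.
E°cell = E°(cathode) − E°(anode) = +1.206 − (−2.935) = +4.141 V.

+4.141 V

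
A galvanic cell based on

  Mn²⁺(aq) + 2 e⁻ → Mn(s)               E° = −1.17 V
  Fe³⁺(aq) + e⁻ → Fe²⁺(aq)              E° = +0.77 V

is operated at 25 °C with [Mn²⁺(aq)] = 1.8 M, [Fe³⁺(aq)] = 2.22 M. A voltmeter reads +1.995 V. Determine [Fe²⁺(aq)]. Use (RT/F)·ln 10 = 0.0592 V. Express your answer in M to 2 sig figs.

0.19 M

With Fe³⁺/Fe²⁺ at the cathode and Mn²⁺/Mn at the anode, E°cell = +0.77 − (−1.17) = +1.94 V (n = 2).
Since E = E° − (0.0592/n)·log Q, log Q = n(E° − E)/0.0592 = −1.858.
The balanced reaction is 2 Fe³⁺(aq) + Mn(s) → 2 Fe²⁺(aq) + Mn²⁺(aq), so Q = ([Fe²⁺(aq)]^2·[Mn²⁺(aq)]) / [Fe³⁺(aq)]^2.
Isolating [Fe²⁺(aq)] in Q = 10^{−1.858} yields log [Fe²⁺(aq)] = −0.710, i.e. 0.19 M.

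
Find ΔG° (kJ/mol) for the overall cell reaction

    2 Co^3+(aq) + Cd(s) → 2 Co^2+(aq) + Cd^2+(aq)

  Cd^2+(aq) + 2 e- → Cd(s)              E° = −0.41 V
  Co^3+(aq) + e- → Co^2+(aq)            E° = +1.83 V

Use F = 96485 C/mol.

−432 kJ/mol

In the reaction as written Co^3+(aq) is reduced, so the Co³⁺/Co²⁺ couple is the cathode and Cd²⁺/Cd is the anode.
E°cell = +1.83 − (−0.41) = +2.24 V; balancing electrons gives n = 2.
ΔG° = −nFE°cell = −(2)(96485)(+2.24) J/mol = −432 kJ/mol.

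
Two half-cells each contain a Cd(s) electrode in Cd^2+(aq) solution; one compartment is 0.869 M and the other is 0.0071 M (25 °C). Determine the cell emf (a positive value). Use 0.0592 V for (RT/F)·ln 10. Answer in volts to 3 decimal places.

For a concentration cell E°cell = 0, since both electrodes use the same couple.
The compartment with the higher Cd^2+(aq) concentration (0.869 M) acts as the cathode; ions are reduced there and produced at the dilute (0.0071 M) anode.
With n = 2, Ecell = −(0.0592/2)·log([dilute]/[conc]) = −(0.0592/2)·log(0.0071/0.869) = +0.062 V.

0.062 V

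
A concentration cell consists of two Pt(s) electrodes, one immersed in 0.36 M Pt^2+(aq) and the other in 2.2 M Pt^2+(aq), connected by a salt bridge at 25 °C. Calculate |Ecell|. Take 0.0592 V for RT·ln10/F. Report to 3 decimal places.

0.023 V

For a concentration cell E°cell = 0, since both electrodes use the same couple.
The compartment with the higher Pt^2+(aq) concentration (2.2 M) acts as the cathode; ions are reduced there and produced at the dilute (0.36 M) anode.
With n = 2, Ecell = −(0.0592/2)·log([dilute]/[conc]) = −(0.0592/2)·log(0.36/2.2) = +0.023 V.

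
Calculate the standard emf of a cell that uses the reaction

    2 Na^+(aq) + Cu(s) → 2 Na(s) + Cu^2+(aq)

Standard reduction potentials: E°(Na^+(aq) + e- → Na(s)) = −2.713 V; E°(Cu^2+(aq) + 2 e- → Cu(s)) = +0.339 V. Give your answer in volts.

−3.052 V

Na^+(aq) gains electrons, so the Na⁺/Na couple is the cathode; the Cu²⁺/Cu couple is the anode.
E°cell = E°(cathode) − E°(anode) = −2.713 − (+0.339) = −3.052 V.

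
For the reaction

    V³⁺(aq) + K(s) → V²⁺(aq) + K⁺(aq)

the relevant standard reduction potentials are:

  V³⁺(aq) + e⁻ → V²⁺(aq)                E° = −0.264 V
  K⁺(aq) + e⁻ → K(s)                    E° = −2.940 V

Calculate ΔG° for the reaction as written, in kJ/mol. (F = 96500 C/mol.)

−258 kJ/mol

In the reaction as written V³⁺(aq) is reduced, so the V³⁺/V²⁺ couple is the cathode and K⁺/K is the anode.
E°cell = −0.264 − (−2.940) = +2.676 V; balancing electrons gives n = 1.
ΔG° = −nFE°cell = −(1)(96500)(+2.676) J/mol = −258 kJ/mol.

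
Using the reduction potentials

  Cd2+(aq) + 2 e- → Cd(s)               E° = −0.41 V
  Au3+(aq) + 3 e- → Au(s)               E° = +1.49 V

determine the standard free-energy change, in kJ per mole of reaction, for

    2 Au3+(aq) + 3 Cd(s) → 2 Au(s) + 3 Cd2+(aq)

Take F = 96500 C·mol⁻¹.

In the reaction as written Au3+(aq) is reduced, so the Au³⁺/Au couple is the cathode and Cd²⁺/Cd is the anode.
E°cell = +1.49 − (−0.41) = +1.90 V; balancing electrons gives n = 6.
ΔG° = −nFE°cell = −(6)(96500)(+1.90) J/mol = −1100 kJ/mol.

−1100 kJ/mol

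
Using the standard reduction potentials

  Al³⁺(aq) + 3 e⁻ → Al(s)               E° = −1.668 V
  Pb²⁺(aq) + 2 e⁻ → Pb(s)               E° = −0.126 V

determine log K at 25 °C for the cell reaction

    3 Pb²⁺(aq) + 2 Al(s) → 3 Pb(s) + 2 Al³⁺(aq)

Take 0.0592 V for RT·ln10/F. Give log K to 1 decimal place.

log K = 156.3

The Pb²⁺/Pb couple is reduced (cathode); E°cell = −0.126 − (−1.668) = +1.542 V with n = 6.
At equilibrium E = 0, so log K = nE°cell / 0.0592 = (6)(+1.542) / 0.0592 = 156.3.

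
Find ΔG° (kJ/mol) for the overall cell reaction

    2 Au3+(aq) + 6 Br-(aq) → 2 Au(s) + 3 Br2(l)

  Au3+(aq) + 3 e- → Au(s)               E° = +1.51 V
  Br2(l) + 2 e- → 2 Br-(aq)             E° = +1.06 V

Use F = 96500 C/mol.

−261 kJ/mol

In the reaction as written Au3+(aq) is reduced, so the Au³⁺/Au couple is the cathode and Br₂/Br⁻ is the anode.
E°cell = +1.51 − (+1.06) = +0.45 V; balancing electrons gives n = 6.
ΔG° = −nFE°cell = −(6)(96500)(+0.45) J/mol = −261 kJ/mol.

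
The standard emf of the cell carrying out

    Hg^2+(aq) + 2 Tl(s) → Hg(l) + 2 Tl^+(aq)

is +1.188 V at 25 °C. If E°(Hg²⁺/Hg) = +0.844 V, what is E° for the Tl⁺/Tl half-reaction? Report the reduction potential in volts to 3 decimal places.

−0.344 V

In the reaction as written the Hg²⁺/Hg couple is reduced (cathode) and Tl⁺/Tl is oxidized (anode), so E°cell = E°(Hg²⁺/Hg) − E°(Tl⁺/Tl).
E°(Tl⁺/Tl) = E°(cathode) − E°cell = +0.844 − (+1.188) = −0.344 V.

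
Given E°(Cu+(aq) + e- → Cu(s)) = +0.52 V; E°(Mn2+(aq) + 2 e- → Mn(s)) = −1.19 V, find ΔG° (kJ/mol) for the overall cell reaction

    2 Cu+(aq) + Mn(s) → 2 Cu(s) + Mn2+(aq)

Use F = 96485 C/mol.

In the reaction as written Cu+(aq) is reduced, so the Cu⁺/Cu couple is the cathode and Mn²⁺/Mn is the anode.
E°cell = +0.52 − (−1.19) = +1.71 V; balancing electrons gives n = 2.
ΔG° = −nFE°cell = −(2)(96485)(+1.71) J/mol = −330 kJ/mol.

−330 kJ/mol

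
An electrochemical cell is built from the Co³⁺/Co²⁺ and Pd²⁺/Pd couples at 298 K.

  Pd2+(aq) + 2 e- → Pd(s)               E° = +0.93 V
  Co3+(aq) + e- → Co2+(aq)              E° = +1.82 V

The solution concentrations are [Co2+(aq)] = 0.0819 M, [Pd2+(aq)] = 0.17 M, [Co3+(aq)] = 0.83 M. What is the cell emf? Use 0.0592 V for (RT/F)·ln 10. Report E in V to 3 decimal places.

+0.972 V

Since E°(Co³⁺/Co²⁺) > E°(Pd²⁺/Pd), Co³⁺/Co²⁺ serves as the cathode.
E°cell = E°cat − E°an = +1.82 − (+0.93) = +0.89 V; n = 2.
For the overall reaction 2 Co3+(aq) + Pd(s) → 2 Co2+(aq) + Pd2+(aq), Q = ([Co2+(aq)]^2·[Pd2+(aq)]) / [Co3+(aq)]^2 = 0.00166, giving log Q = −2.781.
Applying E = E° − (RT ln10/nF)·log Q gives +0.89 − (0.0592/2)(−2.781) = +0.972 V.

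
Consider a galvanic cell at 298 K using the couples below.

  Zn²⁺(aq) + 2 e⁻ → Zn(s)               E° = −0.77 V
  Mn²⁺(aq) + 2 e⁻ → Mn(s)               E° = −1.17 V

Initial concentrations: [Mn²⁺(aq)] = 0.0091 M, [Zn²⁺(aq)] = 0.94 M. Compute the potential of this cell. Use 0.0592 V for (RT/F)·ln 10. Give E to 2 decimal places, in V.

The Zn²⁺/Zn couple has the more positive E°, so it is the cathode; Mn²⁺/Mn is the anode.
E°cell = E°cat − E°an = −0.77 − (−1.17) = +0.40 V; n = 2.
The balanced reaction is Zn²⁺(aq) + Mn(s) → Zn(s) + Mn²⁺(aq), so Q = [Mn²⁺(aq)] / [Zn²⁺(aq)] = 0.00968 and log Q = −2.014.
By the Nernst equation, E = +0.40 − (0.0592/2)·(−2.014) = +0.46 V.

+0.46 V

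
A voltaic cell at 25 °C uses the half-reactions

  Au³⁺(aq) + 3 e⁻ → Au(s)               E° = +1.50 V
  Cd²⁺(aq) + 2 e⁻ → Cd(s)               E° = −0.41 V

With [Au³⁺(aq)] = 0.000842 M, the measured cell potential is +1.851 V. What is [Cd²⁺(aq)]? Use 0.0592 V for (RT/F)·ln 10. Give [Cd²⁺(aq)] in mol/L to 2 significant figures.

0.88 M

Au³⁺/Au is the cathode (higher E°); E°cell = +1.50 − (−0.41) = +1.91 V with n = 6.
From the Nernst equation, log Q = n(E° − E)/0.0592 = 6·(+1.91 − (+1.851))/0.0592 = 5.980.
Balancing electrons gives 2 Au³⁺(aq) + 3 Cd(s) → 2 Au(s) + 3 Cd²⁺(aq); thus Q = [Cd²⁺(aq)]^3 / [Au³⁺(aq)]^2.
Substituting the known concentrations and solving, log [Cd²⁺(aq)] = −0.056 and [Cd²⁺(aq)] = 0.88 M.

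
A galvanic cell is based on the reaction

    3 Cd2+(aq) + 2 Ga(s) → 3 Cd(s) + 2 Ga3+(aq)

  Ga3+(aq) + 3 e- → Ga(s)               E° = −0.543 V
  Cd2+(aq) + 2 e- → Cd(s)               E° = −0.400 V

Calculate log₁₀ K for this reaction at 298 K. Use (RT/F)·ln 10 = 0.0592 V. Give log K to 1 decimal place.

log K = 14.5

The Cd²⁺/Cd couple is reduced (cathode); E°cell = −0.400 − (−0.543) = +0.143 V with n = 6.
At equilibrium E = 0, so log K = nE°cell / 0.0592 = (6)(+0.143) / 0.0592 = 14.5.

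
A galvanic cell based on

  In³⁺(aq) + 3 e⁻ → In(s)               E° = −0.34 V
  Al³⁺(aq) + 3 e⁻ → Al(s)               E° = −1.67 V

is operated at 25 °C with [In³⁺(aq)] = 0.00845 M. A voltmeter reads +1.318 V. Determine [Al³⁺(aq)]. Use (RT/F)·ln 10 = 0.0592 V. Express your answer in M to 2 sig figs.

0.034 M

In³⁺/In is the cathode (higher E°); E°cell = −0.34 − (−1.67) = +1.33 V with n = 3.
Since E = E° − (0.0592/n)·log Q, log Q = n(E° − E)/0.0592 = 0.608.
The balanced reaction is In³⁺(aq) + Al(s) → In(s) + Al³⁺(aq), so Q = [Al³⁺(aq)] / [In³⁺(aq)].
Substituting the known concentrations and solving, log [Al³⁺(aq)] = −1.465 and [Al³⁺(aq)] = 0.034 M.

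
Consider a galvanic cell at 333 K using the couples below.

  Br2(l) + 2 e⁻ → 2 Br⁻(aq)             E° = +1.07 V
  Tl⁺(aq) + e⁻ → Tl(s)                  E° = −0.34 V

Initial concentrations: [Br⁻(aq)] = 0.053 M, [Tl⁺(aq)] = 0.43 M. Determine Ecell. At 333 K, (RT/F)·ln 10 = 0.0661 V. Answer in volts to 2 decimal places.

+1.52 V

Br₂/Br⁻ is reduced (cathode, E° = +1.07 V) and Tl⁺/Tl is oxidized (anode).
E°cell = E°cat − E°an = +1.07 − (−0.34) = +1.41 V; n = 2.
Balancing gives Br2(l) + 2 Tl(s) → 2 Br⁻(aq) + 2 Tl⁺(aq); hence Q = [Br⁻(aq)]^2·[Tl⁺(aq)]^2 = 0.000519 (log Q = −3.285).
E = E° − (0.0661/n)·log Q = +1.41 − (0.0661/2)(−3.285) = +1.52 V.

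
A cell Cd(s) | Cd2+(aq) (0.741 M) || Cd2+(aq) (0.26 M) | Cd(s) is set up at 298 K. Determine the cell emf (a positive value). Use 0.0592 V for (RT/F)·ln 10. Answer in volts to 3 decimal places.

For a concentration cell E°cell = 0, since both electrodes use the same couple.
The compartment with the higher Cd2+(aq) concentration (0.741 M) acts as the cathode; ions are reduced there and produced at the dilute (0.26 M) anode.
With n = 2, Ecell = −(0.0592/2)·log([dilute]/[conc]) = −(0.0592/2)·log(0.26/0.741) = +0.013 V.

0.013 V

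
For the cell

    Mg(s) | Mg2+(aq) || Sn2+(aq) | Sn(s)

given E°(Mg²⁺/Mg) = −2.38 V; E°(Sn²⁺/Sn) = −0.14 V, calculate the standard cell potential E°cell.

By convention the left-hand electrode in cell notation is the anode (oxidation) and the right-hand electrode is the cathode (reduction).
E°cell = E°(right) − E°(left) = −0.14 − (−2.38) = +2.24 V.

+2.24 V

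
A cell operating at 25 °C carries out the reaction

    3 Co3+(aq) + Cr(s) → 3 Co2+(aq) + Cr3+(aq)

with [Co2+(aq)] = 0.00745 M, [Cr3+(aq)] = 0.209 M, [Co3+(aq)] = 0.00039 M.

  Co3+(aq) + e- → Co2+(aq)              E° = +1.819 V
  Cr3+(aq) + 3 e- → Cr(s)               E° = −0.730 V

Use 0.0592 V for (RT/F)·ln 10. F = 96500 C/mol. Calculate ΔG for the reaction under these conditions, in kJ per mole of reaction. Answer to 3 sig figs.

The standard cell potential is +1.819 − (−0.730) = +2.549 V, with n = 3 electrons in the balanced equation.
Q = ([Co2+(aq)]^3·[Cr3+(aq)]) / [Co3+(aq)]^3 = 1.46×10^3, so log Q = 3.163 and E = +2.549 − (0.0592/3)(3.163) = +2.4866 V.
ΔG = −nFE = −(3)(96500)(+2.4866) J/mol = −720 kJ/mol.

−720 kJ/mol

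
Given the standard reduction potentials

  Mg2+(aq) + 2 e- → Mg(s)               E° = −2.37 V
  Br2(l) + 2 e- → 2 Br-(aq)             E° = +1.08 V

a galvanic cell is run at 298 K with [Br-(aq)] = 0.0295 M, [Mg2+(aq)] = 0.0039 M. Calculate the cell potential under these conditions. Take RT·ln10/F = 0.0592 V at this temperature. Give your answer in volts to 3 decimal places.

Br₂/Br⁻ is reduced (cathode, E° = +1.08 V) and Mg²⁺/Mg is oxidized (anode).
E°cell = +1.08 − (−2.37) = +3.45 V, with n = 2 electrons transferred.
The balanced reaction is Br2(l) + Mg(s) → 2 Br-(aq) + Mg2+(aq), so Q = [Br-(aq)]^2·[Mg2+(aq)] = 3.39×10^−6 and log Q = −5.469.
E = E° − (0.0592/n)·log Q = +3.45 − (0.0592/2)(−5.469) = +3.612 V.

+3.612 V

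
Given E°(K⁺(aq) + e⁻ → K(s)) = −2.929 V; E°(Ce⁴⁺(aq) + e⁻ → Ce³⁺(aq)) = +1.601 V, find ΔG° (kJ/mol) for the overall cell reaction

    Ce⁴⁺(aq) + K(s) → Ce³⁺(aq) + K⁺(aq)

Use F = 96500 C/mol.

In the reaction as written Ce⁴⁺(aq) is reduced, so the Ce⁴⁺/Ce³⁺ couple is the cathode and K⁺/K is the anode.
E°cell = +1.601 − (−2.929) = +4.530 V; balancing electrons gives n = 1.
ΔG° = −nFE°cell = −(1)(96500)(+4.530) J/mol = −437 kJ/mol.

−437 kJ/mol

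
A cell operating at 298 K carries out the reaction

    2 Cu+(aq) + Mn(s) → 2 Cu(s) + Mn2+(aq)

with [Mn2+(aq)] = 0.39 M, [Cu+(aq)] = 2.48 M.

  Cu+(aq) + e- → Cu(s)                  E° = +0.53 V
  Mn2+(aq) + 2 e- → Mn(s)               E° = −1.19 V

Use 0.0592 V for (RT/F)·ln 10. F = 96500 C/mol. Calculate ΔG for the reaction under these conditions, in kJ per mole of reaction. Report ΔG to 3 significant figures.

The standard cell potential is +0.53 − (−1.19) = +1.72 V, with n = 2 electrons in the balanced equation.
Q = [Mn2+(aq)] / [Cu+(aq)]^2 = 0.0634, so log Q = −1.198 and E = +1.72 − (0.0592/2)(−1.198) = +1.7555 V.
Then ΔG = −nFE = −2 × 96500 × +1.7555 J/mol = −339 kJ/mol.

−339 kJ/mol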